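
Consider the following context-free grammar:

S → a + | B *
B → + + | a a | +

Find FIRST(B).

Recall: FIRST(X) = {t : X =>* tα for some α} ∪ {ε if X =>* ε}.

We compute FIRST(B) using the standard algorithm.
FIRST(B) = {+, a}
FIRST(S) = {+, a}
Therefore, FIRST(B) = {+, a}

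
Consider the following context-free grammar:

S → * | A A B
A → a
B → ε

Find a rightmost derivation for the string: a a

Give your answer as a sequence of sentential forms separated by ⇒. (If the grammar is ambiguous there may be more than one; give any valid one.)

S ⇒ A A B ⇒ A A ⇒ A a ⇒ a a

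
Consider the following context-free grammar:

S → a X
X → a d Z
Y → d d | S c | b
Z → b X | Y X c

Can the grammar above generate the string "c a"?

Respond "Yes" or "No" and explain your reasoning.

No - no valid derivation exists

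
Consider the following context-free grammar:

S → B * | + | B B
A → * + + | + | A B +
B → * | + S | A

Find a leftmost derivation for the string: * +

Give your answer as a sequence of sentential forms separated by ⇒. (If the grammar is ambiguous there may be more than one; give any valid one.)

S ⇒ B B ⇒ * B ⇒ * A ⇒ * +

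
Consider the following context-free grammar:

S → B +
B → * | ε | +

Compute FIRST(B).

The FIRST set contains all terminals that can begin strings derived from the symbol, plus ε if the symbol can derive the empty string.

We compute FIRST(B) using the standard algorithm.
FIRST(B) = {*, +, ε}
FIRST(S) = {*, +}
Therefore, FIRST(B) = {*, +, ε}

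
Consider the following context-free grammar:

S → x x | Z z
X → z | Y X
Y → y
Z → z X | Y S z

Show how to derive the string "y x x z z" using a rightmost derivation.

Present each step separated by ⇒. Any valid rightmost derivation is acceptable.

S ⇒ Z z ⇒ Y S z z ⇒ Y x x z z ⇒ y x x z z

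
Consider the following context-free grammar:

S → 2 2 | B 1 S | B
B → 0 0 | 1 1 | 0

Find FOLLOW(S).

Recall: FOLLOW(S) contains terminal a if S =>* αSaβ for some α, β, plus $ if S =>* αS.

We compute FOLLOW(S) using the standard algorithm.
FOLLOW(S) starts with {$}.
FIRST(B) = {0, 1}
FIRST(S) = {0, 1, 2}
FOLLOW(B) = {$, 1}
FOLLOW(S) = {$}
Therefore, FOLLOW(S) = {$}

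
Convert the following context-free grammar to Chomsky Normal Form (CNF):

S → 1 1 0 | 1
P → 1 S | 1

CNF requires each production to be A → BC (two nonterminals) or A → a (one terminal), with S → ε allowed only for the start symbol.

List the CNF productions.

T1 → 1; T0 → 0; S → 1; P → 1; S → T1 X0; X0 → T1 T0; P → T1 S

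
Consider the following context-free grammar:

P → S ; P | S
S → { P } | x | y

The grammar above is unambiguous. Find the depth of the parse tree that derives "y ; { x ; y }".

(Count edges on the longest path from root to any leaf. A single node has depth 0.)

6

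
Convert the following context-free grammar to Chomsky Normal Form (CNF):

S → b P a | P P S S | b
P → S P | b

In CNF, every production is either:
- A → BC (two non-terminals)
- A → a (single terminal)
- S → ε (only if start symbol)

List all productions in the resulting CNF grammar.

TB → b; TA → a; S → b; P → b; S → TB X0; X0 → P TA; S → P X1; X1 → P X2; X2 → S S; P → S P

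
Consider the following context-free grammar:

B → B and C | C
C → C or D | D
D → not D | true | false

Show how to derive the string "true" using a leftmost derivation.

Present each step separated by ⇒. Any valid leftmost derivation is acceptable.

B ⇒ C ⇒ D ⇒ true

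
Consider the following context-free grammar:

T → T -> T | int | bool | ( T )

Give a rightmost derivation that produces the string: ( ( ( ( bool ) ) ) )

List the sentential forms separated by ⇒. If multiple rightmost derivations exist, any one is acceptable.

T ⇒ ( T ) ⇒ ( ( T ) ) ⇒ ( ( ( T ) ) ) ⇒ ( ( ( ( T ) ) ) ) ⇒ ( ( ( ( bool ) ) ) )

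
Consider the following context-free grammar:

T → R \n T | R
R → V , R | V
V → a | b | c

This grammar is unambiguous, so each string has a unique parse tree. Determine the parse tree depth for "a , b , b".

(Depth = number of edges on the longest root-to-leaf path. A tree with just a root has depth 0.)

5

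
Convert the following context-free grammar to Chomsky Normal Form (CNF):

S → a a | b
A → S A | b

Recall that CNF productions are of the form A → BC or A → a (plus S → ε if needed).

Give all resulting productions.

TA → a; S → b; A → b; S → TA TA; A → S A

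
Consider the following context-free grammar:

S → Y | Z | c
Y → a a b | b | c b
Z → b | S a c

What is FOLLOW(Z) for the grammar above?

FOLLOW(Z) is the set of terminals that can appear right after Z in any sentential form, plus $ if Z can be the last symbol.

We compute FOLLOW(Z) using the standard algorithm.
FOLLOW(S) starts with {$}.
FIRST(S) = {a, b, c}
FIRST(Y) = {a, b, c}
FIRST(Z) = {a, b, c}
FOLLOW(S) = {$, a}
FOLLOW(Y) = {$, a}
FOLLOW(Z) = {$, a}
Therefore, FOLLOW(Z) = {$, a}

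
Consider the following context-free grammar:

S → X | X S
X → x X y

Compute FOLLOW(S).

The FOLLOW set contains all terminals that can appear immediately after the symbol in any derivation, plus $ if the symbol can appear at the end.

We compute FOLLOW(S) using the standard algorithm.
FOLLOW(S) starts with {$}.
FIRST(S) = {x}
FIRST(X) = {x}
FOLLOW(S) = {$}
FOLLOW(X) = {$, x, y}
Therefore, FOLLOW(S) = {$}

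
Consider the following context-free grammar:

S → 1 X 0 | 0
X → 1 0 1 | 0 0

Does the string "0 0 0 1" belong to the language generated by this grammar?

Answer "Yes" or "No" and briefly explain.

No - no valid derivation exists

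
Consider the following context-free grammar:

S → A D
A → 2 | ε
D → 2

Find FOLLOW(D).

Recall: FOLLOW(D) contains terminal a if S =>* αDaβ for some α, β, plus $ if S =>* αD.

We compute FOLLOW(D) using the standard algorithm.
FOLLOW(S) starts with {$}.
FIRST(A) = {2, ε}
FIRST(D) = {2}
FIRST(S) = {2}
FOLLOW(A) = {2}
FOLLOW(D) = {$}
FOLLOW(S) = {$}
Therefore, FOLLOW(D) = {$}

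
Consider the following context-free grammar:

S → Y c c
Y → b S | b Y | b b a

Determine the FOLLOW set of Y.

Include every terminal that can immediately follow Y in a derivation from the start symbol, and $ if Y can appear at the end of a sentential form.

We compute FOLLOW(Y) using the standard algorithm.
FOLLOW(S) starts with {$}.
FIRST(S) = {b}
FIRST(Y) = {b}
FOLLOW(S) = {$, c}
FOLLOW(Y) = {c}
Therefore, FOLLOW(Y) = {c}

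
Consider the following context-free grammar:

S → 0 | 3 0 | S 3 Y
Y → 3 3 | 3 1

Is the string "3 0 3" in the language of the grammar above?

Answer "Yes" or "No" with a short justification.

No - no valid derivation exists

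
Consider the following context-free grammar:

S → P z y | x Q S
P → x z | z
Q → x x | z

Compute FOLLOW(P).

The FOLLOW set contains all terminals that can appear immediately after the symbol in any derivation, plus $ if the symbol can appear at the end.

We compute FOLLOW(P) using the standard algorithm.
FOLLOW(S) starts with {$}.
FIRST(P) = {x, z}
FIRST(Q) = {x, z}
FIRST(S) = {x, z}
FOLLOW(P) = {z}
FOLLOW(Q) = {x, z}
FOLLOW(S) = {$}
Therefore, FOLLOW(P) = {z}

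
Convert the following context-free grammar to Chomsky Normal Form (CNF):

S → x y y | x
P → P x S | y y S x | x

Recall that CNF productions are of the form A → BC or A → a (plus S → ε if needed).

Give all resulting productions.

TX → x; TY → y; S → x; P → x; S → TX X0; X0 → TY TY; P → P X1; X1 → TX S; P → TY X2; X2 → TY X3; X3 → S TX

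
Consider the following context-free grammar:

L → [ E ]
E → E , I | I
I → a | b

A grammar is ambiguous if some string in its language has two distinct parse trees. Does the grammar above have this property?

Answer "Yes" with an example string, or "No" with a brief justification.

No - the grammar is unambiguous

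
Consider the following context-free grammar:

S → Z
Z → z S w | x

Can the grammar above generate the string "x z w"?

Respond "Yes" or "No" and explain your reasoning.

No - no valid derivation exists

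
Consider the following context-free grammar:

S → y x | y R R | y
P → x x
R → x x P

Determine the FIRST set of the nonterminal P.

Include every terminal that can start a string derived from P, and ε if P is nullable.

We compute FIRST(P) using the standard algorithm.
FIRST(P) = {x}
FIRST(R) = {x}
FIRST(S) = {y}
Therefore, FIRST(P) = {x}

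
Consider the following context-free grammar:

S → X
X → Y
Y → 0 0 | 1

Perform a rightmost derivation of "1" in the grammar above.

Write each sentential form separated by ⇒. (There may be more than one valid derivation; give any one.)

S ⇒ X ⇒ Y ⇒ 1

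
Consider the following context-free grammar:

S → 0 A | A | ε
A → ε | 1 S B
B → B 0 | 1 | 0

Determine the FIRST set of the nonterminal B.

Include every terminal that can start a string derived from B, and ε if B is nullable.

We compute FIRST(B) using the standard algorithm.
FIRST(A) = {1, ε}
FIRST(B) = {0, 1}
FIRST(S) = {0, 1, ε}
Therefore, FIRST(B) = {0, 1}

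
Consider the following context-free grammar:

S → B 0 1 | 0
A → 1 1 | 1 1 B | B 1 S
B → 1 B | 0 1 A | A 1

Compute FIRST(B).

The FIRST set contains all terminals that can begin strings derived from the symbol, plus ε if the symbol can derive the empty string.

We compute FIRST(B) using the standard algorithm.
FIRST(A) = {0, 1}
FIRST(B) = {0, 1}
FIRST(S) = {0, 1}
Therefore, FIRST(B) = {0, 1}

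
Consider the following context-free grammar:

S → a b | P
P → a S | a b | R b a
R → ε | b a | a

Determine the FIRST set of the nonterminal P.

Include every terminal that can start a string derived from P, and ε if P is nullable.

We compute FIRST(P) using the standard algorithm.
FIRST(P) = {a, b}
FIRST(R) = {a, b, ε}
FIRST(S) = {a, b}
Therefore, FIRST(P) = {a, b}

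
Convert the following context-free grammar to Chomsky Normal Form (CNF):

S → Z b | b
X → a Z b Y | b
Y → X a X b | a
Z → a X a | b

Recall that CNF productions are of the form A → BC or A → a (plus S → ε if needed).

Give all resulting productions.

TB → b; S → b; TA → a; X → b; Y → a; Z → b; S → Z TB; X → TA X0; X0 → Z X1; X1 → TB Y; Y → X X2; X2 → TA X3; X3 → X TB; Z → TA X4; X4 → X TA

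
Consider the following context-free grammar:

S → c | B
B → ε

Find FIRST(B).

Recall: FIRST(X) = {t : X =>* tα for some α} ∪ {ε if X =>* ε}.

We compute FIRST(B) using the standard algorithm.
FIRST(B) = {ε}
FIRST(S) = {c, ε}
Therefore, FIRST(B) = {ε}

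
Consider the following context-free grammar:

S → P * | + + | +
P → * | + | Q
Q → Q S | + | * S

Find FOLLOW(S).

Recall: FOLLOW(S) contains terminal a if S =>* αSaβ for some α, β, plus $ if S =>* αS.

We compute FOLLOW(S) using the standard algorithm.
FOLLOW(S) starts with {$}.
FIRST(P) = {*, +}
FIRST(Q) = {*, +}
FIRST(S) = {*, +}
FOLLOW(P) = {*}
FOLLOW(Q) = {*, +}
FOLLOW(S) = {$, *, +}
Therefore, FOLLOW(S) = {$, *, +}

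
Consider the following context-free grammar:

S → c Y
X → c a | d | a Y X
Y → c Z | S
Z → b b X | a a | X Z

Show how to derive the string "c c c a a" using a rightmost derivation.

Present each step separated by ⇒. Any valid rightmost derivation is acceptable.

S ⇒ c Y ⇒ c S ⇒ c c Y ⇒ c c c Z ⇒ c c c a a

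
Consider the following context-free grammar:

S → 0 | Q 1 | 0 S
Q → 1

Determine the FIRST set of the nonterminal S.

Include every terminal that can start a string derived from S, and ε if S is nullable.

We compute FIRST(S) using the standard algorithm.
FIRST(Q) = {1}
FIRST(S) = {0, 1}
Therefore, FIRST(S) = {0, 1}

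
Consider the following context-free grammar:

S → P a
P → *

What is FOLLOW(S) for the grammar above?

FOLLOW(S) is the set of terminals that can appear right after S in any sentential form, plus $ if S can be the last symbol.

We compute FOLLOW(S) using the standard algorithm.
FOLLOW(S) starts with {$}.
FIRST(P) = {*}
FIRST(S) = {*}
FOLLOW(P) = {a}
FOLLOW(S) = {$}
Therefore, FOLLOW(S) = {$}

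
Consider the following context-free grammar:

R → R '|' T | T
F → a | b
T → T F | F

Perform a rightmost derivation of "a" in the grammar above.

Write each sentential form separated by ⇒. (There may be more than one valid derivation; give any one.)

R ⇒ T ⇒ F ⇒ a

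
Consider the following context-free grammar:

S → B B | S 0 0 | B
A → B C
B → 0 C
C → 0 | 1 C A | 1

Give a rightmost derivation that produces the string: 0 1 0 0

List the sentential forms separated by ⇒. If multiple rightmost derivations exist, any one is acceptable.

S ⇒ S 0 0 ⇒ B 0 0 ⇒ 0 C 0 0 ⇒ 0 1 0 0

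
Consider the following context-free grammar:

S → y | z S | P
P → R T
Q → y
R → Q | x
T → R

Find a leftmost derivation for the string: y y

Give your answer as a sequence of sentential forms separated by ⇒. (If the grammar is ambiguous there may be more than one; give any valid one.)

S ⇒ P ⇒ R T ⇒ Q T ⇒ y T ⇒ y R ⇒ y Q ⇒ y y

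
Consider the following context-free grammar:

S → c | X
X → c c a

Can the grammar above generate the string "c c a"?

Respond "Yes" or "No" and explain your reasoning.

Yes - a valid derivation exists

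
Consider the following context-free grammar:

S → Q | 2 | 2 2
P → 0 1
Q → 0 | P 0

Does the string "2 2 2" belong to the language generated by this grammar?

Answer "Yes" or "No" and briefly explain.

No - no valid derivation exists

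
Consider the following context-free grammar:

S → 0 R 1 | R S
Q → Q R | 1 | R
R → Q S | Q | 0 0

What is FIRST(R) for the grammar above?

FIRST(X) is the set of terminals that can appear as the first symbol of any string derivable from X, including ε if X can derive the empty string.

We compute FIRST(R) using the standard algorithm.
FIRST(Q) = {0, 1}
FIRST(R) = {0, 1}
FIRST(S) = {0, 1}
Therefore, FIRST(R) = {0, 1}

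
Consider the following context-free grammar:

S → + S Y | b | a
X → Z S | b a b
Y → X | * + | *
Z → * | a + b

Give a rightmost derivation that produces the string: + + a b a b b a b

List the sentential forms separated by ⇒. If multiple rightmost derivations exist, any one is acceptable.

S ⇒ + S Y ⇒ + S X ⇒ + S b a b ⇒ + + S Y b a b ⇒ + + S X b a b ⇒ + + S b a b b a b ⇒ + + a b a b b a b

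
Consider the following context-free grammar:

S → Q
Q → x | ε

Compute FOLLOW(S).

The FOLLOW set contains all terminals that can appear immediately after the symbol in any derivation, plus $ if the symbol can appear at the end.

We compute FOLLOW(S) using the standard algorithm.
FOLLOW(S) starts with {$}.
FIRST(Q) = {x, ε}
FIRST(S) = {x, ε}
FOLLOW(Q) = {$}
FOLLOW(S) = {$}
Therefore, FOLLOW(S) = {$}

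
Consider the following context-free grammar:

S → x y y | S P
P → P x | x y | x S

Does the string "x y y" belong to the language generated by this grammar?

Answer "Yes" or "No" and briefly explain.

Yes - a valid derivation exists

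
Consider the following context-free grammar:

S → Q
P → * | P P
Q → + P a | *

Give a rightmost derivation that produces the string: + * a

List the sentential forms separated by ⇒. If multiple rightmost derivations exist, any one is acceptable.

S ⇒ Q ⇒ + P a ⇒ + * a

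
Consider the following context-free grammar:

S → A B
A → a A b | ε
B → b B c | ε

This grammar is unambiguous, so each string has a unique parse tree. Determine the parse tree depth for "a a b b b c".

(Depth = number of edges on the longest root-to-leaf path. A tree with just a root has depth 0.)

4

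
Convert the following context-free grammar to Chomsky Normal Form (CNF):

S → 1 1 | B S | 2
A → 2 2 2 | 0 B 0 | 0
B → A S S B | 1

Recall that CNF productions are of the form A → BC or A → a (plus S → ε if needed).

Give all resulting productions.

T1 → 1; S → 2; T2 → 2; T0 → 0; A → 0; B → 1; S → T1 T1; S → B S; A → T2 X0; X0 → T2 T2; A → T0 X1; X1 → B T0; B → A X2; X2 → S X3; X3 → S B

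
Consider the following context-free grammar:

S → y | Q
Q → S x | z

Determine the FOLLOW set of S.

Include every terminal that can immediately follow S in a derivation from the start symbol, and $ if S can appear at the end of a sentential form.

We compute FOLLOW(S) using the standard algorithm.
FOLLOW(S) starts with {$}.
FIRST(Q) = {y, z}
FIRST(S) = {y, z}
FOLLOW(Q) = {$, x}
FOLLOW(S) = {$, x}
Therefore, FOLLOW(S) = {$, x}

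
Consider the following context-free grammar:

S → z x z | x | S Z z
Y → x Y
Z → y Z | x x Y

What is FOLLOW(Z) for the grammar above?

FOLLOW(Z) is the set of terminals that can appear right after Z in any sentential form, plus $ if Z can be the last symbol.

We compute FOLLOW(Z) using the standard algorithm.
FOLLOW(S) starts with {$}.
FIRST(S) = {x, z}
FIRST(Y) = {x}
FIRST(Z) = {x, y}
FOLLOW(S) = {$, x, y}
FOLLOW(Y) = {z}
FOLLOW(Z) = {z}
Therefore, FOLLOW(Z) = {z}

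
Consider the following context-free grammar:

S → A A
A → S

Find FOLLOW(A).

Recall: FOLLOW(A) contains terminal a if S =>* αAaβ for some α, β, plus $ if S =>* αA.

We compute FOLLOW(A) using the standard algorithm.
FOLLOW(S) starts with {$}.
FIRST(A) = {}
FIRST(S) = {}
FOLLOW(A) = {$}
FOLLOW(S) = {$}
Therefore, FOLLOW(A) = {$}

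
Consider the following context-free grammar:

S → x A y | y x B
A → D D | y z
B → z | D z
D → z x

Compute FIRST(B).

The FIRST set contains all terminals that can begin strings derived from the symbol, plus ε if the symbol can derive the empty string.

We compute FIRST(B) using the standard algorithm.
FIRST(A) = {y, z}
FIRST(B) = {z}
FIRST(D) = {z}
FIRST(S) = {x, y}
Therefore, FIRST(B) = {z}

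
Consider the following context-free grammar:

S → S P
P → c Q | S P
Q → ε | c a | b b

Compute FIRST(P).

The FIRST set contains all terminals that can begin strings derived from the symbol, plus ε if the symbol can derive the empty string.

We compute FIRST(P) using the standard algorithm.
FIRST(P) = {c}
FIRST(Q) = {b, c, ε}
FIRST(S) = {}
Therefore, FIRST(P) = {c}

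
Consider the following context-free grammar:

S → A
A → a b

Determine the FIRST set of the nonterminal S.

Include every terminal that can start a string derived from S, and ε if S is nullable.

We compute FIRST(S) using the standard algorithm.
FIRST(A) = {a}
FIRST(S) = {a}
Therefore, FIRST(S) = {a}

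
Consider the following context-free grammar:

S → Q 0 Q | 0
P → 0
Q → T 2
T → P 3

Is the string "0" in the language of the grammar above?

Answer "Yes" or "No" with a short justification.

Yes - a valid derivation exists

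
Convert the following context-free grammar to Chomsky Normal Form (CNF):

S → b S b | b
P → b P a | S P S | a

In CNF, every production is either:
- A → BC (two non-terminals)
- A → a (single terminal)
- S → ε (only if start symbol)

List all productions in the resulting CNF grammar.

TB → b; S → b; TA → a; P → a; S → TB X0; X0 → S TB; P → TB X1; X1 → P TA; P → S X2; X2 → P S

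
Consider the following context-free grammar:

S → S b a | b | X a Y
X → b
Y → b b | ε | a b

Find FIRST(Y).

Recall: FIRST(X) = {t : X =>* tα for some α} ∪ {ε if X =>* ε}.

We compute FIRST(Y) using the standard algorithm.
FIRST(S) = {b}
FIRST(X) = {b}
FIRST(Y) = {a, b, ε}
Therefore, FIRST(Y) = {a, b, ε}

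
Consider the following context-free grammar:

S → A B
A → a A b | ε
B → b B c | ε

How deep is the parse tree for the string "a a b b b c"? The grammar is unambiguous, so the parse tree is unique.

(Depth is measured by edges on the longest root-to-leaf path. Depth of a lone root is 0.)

4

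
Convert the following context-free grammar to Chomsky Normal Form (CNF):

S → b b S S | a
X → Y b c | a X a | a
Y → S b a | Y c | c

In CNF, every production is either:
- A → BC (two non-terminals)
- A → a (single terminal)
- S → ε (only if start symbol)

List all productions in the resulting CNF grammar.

TB → b; S → a; TC → c; TA → a; X → a; Y → c; S → TB X0; X0 → TB X1; X1 → S S; X → Y X2; X2 → TB TC; X → TA X3; X3 → X TA; Y → S X4; X4 → TB TA; Y → Y TC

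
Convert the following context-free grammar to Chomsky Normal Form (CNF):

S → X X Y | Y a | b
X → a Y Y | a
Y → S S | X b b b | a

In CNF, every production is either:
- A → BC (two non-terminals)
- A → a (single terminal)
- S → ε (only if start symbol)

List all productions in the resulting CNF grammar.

TA → a; S → b; X → a; TB → b; Y → a; S → X X0; X0 → X Y; S → Y TA; X → TA X1; X1 → Y Y; Y → S S; Y → X X2; X2 → TB X3; X3 → TB TB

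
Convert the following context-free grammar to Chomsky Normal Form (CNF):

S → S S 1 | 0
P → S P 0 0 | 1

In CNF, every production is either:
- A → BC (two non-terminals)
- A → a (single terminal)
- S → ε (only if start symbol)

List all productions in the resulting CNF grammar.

T1 → 1; S → 0; T0 → 0; P → 1; S → S X0; X0 → S T1; P → S X1; X1 → P X2; X2 → T0 T0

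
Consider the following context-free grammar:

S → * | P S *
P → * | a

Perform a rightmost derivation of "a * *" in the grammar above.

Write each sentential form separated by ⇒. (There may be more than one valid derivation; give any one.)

S ⇒ P S * ⇒ P * * ⇒ a * *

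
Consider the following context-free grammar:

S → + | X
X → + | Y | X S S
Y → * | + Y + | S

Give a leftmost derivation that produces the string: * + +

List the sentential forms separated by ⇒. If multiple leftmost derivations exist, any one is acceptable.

S ⇒ X ⇒ X S S ⇒ Y S S ⇒ * S S ⇒ * + S ⇒ * + X ⇒ * + +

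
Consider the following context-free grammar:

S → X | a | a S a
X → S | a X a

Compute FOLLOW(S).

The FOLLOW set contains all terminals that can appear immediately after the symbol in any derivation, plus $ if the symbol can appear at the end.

We compute FOLLOW(S) using the standard algorithm.
FOLLOW(S) starts with {$}.
FIRST(S) = {a}
FIRST(X) = {a}
FOLLOW(S) = {$, a}
FOLLOW(X) = {$, a}
Therefore, FOLLOW(S) = {$, a}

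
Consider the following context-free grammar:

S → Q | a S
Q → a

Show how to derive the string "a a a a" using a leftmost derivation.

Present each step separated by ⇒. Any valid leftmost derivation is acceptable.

S ⇒ a S ⇒ a a S ⇒ a a a S ⇒ a a a Q ⇒ a a a a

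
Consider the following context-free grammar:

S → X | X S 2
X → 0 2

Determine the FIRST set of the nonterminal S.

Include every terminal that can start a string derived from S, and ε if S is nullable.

We compute FIRST(S) using the standard algorithm.
FIRST(S) = {0}
FIRST(X) = {0}
Therefore, FIRST(S) = {0}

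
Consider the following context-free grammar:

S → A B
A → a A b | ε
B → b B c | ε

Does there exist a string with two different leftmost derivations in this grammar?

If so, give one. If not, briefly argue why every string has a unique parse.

No - every string in the language has a unique leftmost derivation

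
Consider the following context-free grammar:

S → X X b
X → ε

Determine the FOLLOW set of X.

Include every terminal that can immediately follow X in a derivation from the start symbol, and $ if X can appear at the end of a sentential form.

We compute FOLLOW(X) using the standard algorithm.
FOLLOW(S) starts with {$}.
FIRST(S) = {b}
FIRST(X) = {ε}
FOLLOW(S) = {$}
FOLLOW(X) = {b}
Therefore, FOLLOW(X) = {b}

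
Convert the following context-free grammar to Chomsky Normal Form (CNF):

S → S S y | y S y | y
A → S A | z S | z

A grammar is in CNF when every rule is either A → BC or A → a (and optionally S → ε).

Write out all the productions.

TY → y; S → y; TZ → z; A → z; S → S X0; X0 → S TY; S → TY X1; X1 → S TY; A → S A; A → TZ S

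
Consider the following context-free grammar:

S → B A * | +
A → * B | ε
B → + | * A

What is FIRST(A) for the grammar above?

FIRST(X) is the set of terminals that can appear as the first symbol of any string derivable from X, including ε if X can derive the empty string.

We compute FIRST(A) using the standard algorithm.
FIRST(A) = {*, ε}
FIRST(B) = {*, +}
FIRST(S) = {*, +}
Therefore, FIRST(A) = {*, ε}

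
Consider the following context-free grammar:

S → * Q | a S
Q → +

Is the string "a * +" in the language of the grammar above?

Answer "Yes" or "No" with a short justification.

Yes - a valid derivation exists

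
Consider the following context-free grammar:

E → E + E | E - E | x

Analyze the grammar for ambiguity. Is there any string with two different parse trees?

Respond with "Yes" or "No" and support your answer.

Yes - the string 'x + x + x + x' has two distinct parse trees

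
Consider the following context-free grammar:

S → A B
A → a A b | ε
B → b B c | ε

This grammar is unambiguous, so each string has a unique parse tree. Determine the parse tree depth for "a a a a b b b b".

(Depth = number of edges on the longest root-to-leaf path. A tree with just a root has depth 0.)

6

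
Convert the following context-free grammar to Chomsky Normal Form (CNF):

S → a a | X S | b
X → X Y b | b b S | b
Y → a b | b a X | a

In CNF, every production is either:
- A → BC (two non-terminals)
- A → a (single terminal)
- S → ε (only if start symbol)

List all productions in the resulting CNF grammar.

TA → a; S → b; TB → b; X → b; Y → a; S → TA TA; S → X S; X → X X0; X0 → Y TB; X → TB X1; X1 → TB S; Y → TA TB; Y → TB X2; X2 → TA X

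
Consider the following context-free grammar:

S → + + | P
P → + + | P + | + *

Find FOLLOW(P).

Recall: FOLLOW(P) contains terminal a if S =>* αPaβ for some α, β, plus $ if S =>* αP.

We compute FOLLOW(P) using the standard algorithm.
FOLLOW(S) starts with {$}.
FIRST(P) = {+}
FIRST(S) = {+}
FOLLOW(P) = {$, +}
FOLLOW(S) = {$}
Therefore, FOLLOW(P) = {$, +}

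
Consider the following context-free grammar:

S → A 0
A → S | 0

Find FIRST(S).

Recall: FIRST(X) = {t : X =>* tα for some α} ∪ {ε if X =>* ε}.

We compute FIRST(S) using the standard algorithm.
FIRST(A) = {0}
FIRST(S) = {0}
Therefore, FIRST(S) = {0}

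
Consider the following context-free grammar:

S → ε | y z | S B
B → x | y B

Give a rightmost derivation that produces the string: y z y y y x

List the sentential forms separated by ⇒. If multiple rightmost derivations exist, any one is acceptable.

S ⇒ S B ⇒ S y B ⇒ S y y B ⇒ S y y y B ⇒ S y y y x ⇒ y z y y y x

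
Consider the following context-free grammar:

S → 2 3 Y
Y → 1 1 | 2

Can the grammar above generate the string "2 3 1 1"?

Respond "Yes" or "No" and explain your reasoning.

Yes - a valid derivation exists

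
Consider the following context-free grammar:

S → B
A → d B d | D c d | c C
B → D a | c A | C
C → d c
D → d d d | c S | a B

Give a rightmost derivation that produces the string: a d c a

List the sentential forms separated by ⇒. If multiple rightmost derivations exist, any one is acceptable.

S ⇒ B ⇒ D a ⇒ a B a ⇒ a C a ⇒ a d c a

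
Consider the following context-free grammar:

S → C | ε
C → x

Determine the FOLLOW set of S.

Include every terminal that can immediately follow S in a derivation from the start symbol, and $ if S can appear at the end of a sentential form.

We compute FOLLOW(S) using the standard algorithm.
FOLLOW(S) starts with {$}.
FIRST(C) = {x}
FIRST(S) = {x, ε}
FOLLOW(C) = {$}
FOLLOW(S) = {$}
Therefore, FOLLOW(S) = {$}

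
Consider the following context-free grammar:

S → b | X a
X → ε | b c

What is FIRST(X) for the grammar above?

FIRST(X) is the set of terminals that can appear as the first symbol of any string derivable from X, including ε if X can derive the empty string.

We compute FIRST(X) using the standard algorithm.
FIRST(S) = {a, b}
FIRST(X) = {b, ε}
Therefore, FIRST(X) = {b, ε}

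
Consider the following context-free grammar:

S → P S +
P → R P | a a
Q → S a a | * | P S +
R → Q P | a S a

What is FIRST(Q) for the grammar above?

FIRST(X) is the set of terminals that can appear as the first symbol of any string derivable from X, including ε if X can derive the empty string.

We compute FIRST(Q) using the standard algorithm.
FIRST(P) = {*, a}
FIRST(Q) = {*, a}
FIRST(R) = {*, a}
FIRST(S) = {*, a}
Therefore, FIRST(Q) = {*, a}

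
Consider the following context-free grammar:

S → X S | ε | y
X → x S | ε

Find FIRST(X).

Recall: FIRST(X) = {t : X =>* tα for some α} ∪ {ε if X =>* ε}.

We compute FIRST(X) using the standard algorithm.
FIRST(S) = {x, y, ε}
FIRST(X) = {x, ε}
Therefore, FIRST(X) = {x, ε}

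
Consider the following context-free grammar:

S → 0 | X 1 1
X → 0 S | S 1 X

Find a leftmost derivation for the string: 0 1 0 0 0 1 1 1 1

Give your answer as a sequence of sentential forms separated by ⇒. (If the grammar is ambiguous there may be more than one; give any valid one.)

S ⇒ X 1 1 ⇒ S 1 X 1 1 ⇒ 0 1 X 1 1 ⇒ 0 1 0 S 1 1 ⇒ 0 1 0 X 1 1 1 1 ⇒ 0 1 0 0 S 1 1 1 1 ⇒ 0 1 0 0 0 1 1 1 1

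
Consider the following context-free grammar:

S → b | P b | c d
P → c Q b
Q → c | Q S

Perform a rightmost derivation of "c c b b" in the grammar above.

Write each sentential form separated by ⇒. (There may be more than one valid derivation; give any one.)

S ⇒ P b ⇒ c Q b b ⇒ c c b b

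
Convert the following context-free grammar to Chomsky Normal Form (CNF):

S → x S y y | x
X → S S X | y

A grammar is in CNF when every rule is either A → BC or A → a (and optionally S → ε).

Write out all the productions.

TX → x; TY → y; S → x; X → y; S → TX X0; X0 → S X1; X1 → TY TY; X → S X2; X2 → S X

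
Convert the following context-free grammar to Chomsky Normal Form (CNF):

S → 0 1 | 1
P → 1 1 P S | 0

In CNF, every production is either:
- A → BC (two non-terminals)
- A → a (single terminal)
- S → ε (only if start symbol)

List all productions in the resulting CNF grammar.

T0 → 0; T1 → 1; S → 1; P → 0; S → T0 T1; P → T1 X0; X0 → T1 X1; X1 → P S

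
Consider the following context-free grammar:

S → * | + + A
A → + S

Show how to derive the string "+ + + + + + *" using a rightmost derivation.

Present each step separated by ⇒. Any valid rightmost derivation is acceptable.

S ⇒ + + A ⇒ + + + S ⇒ + + + + + A ⇒ + + + + + + S ⇒ + + + + + + *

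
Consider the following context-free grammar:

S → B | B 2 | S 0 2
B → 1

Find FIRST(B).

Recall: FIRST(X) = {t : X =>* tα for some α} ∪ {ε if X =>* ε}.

We compute FIRST(B) using the standard algorithm.
FIRST(B) = {1}
FIRST(S) = {1}
Therefore, FIRST(B) = {1}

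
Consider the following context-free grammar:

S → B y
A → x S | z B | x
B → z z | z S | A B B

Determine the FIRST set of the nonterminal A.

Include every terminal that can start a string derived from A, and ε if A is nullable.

We compute FIRST(A) using the standard algorithm.
FIRST(A) = {x, z}
FIRST(B) = {x, z}
FIRST(S) = {x, z}
Therefore, FIRST(A) = {x, z}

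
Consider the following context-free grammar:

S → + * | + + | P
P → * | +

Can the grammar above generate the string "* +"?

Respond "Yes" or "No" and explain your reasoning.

No - no valid derivation exists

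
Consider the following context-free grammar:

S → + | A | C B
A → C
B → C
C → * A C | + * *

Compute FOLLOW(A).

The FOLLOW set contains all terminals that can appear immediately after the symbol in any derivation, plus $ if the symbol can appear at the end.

We compute FOLLOW(A) using the standard algorithm.
FOLLOW(S) starts with {$}.
FIRST(A) = {*, +}
FIRST(B) = {*, +}
FIRST(C) = {*, +}
FIRST(S) = {*, +}
FOLLOW(A) = {$, *, +}
FOLLOW(B) = {$}
FOLLOW(C) = {$, *, +}
FOLLOW(S) = {$}
Therefore, FOLLOW(A) = {$, *, +}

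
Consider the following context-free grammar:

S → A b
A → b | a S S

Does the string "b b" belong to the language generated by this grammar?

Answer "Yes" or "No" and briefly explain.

Yes - a valid derivation exists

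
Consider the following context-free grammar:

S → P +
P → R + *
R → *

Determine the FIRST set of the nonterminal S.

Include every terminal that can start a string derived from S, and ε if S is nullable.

We compute FIRST(S) using the standard algorithm.
FIRST(P) = {*}
FIRST(R) = {*}
FIRST(S) = {*}
Therefore, FIRST(S) = {*}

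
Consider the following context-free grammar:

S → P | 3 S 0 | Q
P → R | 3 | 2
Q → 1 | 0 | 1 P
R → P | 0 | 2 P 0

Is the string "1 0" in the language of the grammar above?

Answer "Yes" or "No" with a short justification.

Yes - a valid derivation exists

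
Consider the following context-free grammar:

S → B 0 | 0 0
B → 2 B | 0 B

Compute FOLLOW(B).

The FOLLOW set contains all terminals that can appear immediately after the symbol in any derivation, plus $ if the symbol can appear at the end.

We compute FOLLOW(B) using the standard algorithm.
FOLLOW(S) starts with {$}.
FIRST(B) = {0, 2}
FIRST(S) = {0, 2}
FOLLOW(B) = {0}
FOLLOW(S) = {$}
Therefore, FOLLOW(B) = {0}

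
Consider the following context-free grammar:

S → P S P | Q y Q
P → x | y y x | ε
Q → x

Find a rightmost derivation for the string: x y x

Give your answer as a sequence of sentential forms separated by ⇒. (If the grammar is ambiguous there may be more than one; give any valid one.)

S ⇒ Q y Q ⇒ Q y x ⇒ x y x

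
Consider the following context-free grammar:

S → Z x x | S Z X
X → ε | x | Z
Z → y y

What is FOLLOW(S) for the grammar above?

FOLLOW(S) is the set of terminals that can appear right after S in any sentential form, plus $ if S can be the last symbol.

We compute FOLLOW(S) using the standard algorithm.
FOLLOW(S) starts with {$}.
FIRST(S) = {y}
FIRST(X) = {x, y, ε}
FIRST(Z) = {y}
FOLLOW(S) = {$, y}
FOLLOW(X) = {$, y}
FOLLOW(Z) = {$, x, y}
Therefore, FOLLOW(S) = {$, y}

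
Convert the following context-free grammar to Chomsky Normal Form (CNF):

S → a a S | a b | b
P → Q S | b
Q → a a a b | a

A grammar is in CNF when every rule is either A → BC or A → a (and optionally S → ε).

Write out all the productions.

TA → a; TB → b; S → b; P → b; Q → a; S → TA X0; X0 → TA S; S → TA TB; P → Q S; Q → TA X1; X1 → TA X2; X2 → TA TB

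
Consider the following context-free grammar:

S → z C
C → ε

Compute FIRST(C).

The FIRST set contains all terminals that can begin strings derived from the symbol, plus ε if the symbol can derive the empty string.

We compute FIRST(C) using the standard algorithm.
FIRST(C) = {ε}
FIRST(S) = {z}
Therefore, FIRST(C) = {ε}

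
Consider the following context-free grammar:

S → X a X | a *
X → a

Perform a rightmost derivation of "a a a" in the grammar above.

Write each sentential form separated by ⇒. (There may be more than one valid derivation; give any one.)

S ⇒ X a X ⇒ X a a ⇒ a a a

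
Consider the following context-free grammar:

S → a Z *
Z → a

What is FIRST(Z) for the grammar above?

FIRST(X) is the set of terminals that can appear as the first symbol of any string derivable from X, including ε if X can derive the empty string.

We compute FIRST(Z) using the standard algorithm.
FIRST(S) = {a}
FIRST(Z) = {a}
Therefore, FIRST(Z) = {a}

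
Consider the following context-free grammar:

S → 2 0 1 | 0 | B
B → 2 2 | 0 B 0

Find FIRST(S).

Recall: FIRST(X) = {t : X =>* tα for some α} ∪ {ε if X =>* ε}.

We compute FIRST(S) using the standard algorithm.
FIRST(B) = {0, 2}
FIRST(S) = {0, 2}
Therefore, FIRST(S) = {0, 2}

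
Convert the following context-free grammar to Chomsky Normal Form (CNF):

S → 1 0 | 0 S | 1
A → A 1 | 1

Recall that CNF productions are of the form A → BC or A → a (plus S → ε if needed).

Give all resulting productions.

T1 → 1; T0 → 0; S → 1; A → 1; S → T1 T0; S → T0 S; A → A T1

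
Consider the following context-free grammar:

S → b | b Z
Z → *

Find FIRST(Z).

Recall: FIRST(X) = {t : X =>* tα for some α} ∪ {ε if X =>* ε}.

We compute FIRST(Z) using the standard algorithm.
FIRST(S) = {b}
FIRST(Z) = {*}
Therefore, FIRST(Z) = {*}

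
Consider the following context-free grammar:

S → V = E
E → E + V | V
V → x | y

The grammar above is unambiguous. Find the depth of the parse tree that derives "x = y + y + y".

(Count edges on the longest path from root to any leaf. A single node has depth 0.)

5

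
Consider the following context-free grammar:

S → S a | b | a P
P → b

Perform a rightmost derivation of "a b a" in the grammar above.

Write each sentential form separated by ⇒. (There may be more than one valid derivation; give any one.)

S ⇒ S a ⇒ a P a ⇒ a b a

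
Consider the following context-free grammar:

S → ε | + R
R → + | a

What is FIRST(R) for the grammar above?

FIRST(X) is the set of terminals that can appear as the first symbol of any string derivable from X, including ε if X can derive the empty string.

We compute FIRST(R) using the standard algorithm.
FIRST(R) = {+, a}
FIRST(S) = {+, ε}
Therefore, FIRST(R) = {+, a}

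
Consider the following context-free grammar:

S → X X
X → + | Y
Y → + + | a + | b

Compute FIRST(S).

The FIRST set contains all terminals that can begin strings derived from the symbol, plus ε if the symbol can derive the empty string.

We compute FIRST(S) using the standard algorithm.
FIRST(S) = {+, a, b}
FIRST(X) = {+, a, b}
FIRST(Y) = {+, a, b}
Therefore, FIRST(S) = {+, a, b}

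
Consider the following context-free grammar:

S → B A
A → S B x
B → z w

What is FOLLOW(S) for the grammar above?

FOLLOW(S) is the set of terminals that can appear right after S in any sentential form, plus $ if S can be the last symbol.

We compute FOLLOW(S) using the standard algorithm.
FOLLOW(S) starts with {$}.
FIRST(A) = {z}
FIRST(B) = {z}
FIRST(S) = {z}
FOLLOW(A) = {$, z}
FOLLOW(B) = {x, z}
FOLLOW(S) = {$, z}
Therefore, FOLLOW(S) = {$, z}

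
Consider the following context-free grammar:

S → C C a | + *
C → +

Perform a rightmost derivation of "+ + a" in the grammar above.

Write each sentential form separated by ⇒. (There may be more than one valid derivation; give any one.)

S ⇒ C C a ⇒ C + a ⇒ + + a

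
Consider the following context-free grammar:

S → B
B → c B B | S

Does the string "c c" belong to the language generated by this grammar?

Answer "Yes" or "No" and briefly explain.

No - no valid derivation exists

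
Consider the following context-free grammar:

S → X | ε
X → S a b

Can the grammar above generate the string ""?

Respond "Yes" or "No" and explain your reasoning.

Yes - a valid derivation exists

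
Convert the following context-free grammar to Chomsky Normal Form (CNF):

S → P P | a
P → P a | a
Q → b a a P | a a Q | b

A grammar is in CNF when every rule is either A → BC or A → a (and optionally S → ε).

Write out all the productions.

S → a; TA → a; P → a; TB → b; Q → b; S → P P; P → P TA; Q → TB X0; X0 → TA X1; X1 → TA P; Q → TA X2; X2 → TA Q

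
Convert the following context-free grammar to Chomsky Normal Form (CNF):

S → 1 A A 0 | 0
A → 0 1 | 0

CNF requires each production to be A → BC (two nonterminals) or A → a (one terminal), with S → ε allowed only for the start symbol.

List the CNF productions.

T1 → 1; T0 → 0; S → 0; A → 0; S → T1 X0; X0 → A X1; X1 → A T0; A → T0 T1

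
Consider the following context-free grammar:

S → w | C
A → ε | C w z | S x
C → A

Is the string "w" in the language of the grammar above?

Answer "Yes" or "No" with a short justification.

Yes - a valid derivation exists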